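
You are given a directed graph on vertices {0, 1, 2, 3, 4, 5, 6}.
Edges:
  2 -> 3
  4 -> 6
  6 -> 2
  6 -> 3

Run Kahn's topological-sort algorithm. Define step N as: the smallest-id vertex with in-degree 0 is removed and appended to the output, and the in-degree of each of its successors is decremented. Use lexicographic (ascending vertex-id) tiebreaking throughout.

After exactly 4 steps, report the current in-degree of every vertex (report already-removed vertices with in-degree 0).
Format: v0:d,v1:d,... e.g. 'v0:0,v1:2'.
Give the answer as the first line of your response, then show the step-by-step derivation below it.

v0:0,v1:0,v2:1,v3:2,v4:0,v5:0,v6:0

step 1: output 0; order=[0]; indeg=(0,0,1,2,0,0,1)
step 2: output 1; order=[0,1]; indeg=(0,0,1,2,0,0,1)
step 3: output 4; order=[0,1,4]; indeg=(0,0,1,2,0,0,0)
step 4: output 5; order=[0,1,4,5]; indeg=(0,0,1,2,0,0,0)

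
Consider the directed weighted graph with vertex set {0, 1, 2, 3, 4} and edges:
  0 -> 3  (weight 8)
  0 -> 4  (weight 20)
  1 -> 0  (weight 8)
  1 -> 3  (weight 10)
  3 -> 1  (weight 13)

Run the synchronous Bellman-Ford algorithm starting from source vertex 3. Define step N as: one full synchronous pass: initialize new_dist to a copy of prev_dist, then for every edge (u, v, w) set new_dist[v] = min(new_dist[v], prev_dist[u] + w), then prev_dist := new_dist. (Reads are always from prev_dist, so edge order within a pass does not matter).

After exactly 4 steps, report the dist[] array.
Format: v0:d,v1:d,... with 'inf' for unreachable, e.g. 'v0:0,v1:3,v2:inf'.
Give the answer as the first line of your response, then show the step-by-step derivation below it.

v0:21,v1:13,v2:inf,v3:0,v4:41

step 1: dist = v0:inf,v1:13,v2:inf,v3:0,v4:inf
step 2: dist = v0:21,v1:13,v2:inf,v3:0,v4:inf
step 3: dist = v0:21,v1:13,v2:inf,v3:0,v4:41
step 4: dist = v0:21,v1:13,v2:inf,v3:0,v4:41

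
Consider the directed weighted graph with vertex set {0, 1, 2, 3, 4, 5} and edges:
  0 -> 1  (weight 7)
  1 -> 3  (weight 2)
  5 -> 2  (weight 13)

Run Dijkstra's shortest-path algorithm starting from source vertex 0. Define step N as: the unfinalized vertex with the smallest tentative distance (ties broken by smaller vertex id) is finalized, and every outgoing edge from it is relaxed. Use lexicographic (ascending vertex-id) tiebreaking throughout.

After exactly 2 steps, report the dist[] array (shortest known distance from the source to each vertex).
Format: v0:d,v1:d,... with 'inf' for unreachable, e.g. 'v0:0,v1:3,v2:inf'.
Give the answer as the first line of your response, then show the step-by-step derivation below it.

v0:0,v1:7,v2:inf,v3:9,v4:inf,v5:inf

step 1: dist = v0:0,v1:7,v2:inf,v3:inf,v4:inf,v5:inf
step 2: dist = v0:0,v1:7,v2:inf,v3:9,v4:inf,v5:inf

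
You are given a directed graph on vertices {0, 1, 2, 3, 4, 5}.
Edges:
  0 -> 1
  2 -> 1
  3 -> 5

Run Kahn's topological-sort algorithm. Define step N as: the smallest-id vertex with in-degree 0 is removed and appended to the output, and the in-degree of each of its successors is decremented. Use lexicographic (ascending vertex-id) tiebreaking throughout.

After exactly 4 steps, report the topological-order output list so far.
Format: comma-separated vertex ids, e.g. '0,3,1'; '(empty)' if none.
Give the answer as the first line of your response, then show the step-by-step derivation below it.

0,2,1,3

step 1: output 0; order=[0]; indeg=(0,1,0,0,0,1)
step 2: output 2; order=[0,2]; indeg=(0,0,0,0,0,1)
step 3: output 1; order=[0,2,1]; indeg=(0,0,0,0,0,1)
step 4: output 3; order=[0,2,1,3]; indeg=(0,0,0,0,0,0)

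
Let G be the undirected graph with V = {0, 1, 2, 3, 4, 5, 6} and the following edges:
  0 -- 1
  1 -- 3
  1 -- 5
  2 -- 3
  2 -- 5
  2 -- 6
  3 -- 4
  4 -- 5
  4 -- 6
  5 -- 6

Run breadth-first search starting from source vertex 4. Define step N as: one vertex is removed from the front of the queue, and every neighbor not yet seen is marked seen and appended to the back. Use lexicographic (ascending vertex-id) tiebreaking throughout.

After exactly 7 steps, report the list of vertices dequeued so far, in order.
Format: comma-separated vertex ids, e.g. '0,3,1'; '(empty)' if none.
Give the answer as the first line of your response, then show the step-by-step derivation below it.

4,3,5,6,1,2,0

step 1: dequeue 4; queue=[3,5,6]; order=4
step 2: dequeue 3; queue=[5,6,1,2]; order=4,3
step 3: dequeue 5; queue=[6,1,2]; order=4,3,5
step 4: dequeue 6; queue=[1,2]; order=4,3,5,6
step 5: dequeue 1; queue=[2,0]; order=4,3,5,6,1
step 6: dequeue 2; queue=[0]; order=4,3,5,6,1,2
step 7: dequeue 0; queue=[(empty)]; order=4,3,5,6,1,2,0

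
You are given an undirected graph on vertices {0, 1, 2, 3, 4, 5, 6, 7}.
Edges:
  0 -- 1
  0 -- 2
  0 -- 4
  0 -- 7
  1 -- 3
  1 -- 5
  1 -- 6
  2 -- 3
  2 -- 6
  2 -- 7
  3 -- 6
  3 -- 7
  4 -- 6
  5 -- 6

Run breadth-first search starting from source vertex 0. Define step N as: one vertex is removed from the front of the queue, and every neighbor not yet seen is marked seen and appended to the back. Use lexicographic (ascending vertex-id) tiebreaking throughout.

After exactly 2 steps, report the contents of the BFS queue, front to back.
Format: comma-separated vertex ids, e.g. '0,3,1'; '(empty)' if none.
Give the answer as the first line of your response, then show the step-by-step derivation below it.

2,4,7,3,5,6

step 1: dequeue 0; queue=[1,2,4,7]; order=0
step 2: dequeue 1; queue=[2,4,7,3,5,6]; order=0,1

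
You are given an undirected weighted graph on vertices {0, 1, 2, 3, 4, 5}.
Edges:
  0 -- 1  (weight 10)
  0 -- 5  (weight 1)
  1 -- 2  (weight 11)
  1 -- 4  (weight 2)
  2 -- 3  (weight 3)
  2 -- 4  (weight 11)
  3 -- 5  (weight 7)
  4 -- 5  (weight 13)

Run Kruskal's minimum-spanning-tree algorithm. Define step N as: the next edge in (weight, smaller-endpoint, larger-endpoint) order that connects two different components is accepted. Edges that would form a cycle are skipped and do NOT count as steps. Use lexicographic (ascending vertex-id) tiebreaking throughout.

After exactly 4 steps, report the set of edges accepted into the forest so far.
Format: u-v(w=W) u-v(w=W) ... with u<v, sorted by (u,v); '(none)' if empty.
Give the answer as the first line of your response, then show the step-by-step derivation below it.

0-5(w=1) 1-4(w=2) 2-3(w=3) 3-5(w=7)

step 1: add edge 0-5 (w=1); MST = {0-5(w=1)}
step 2: add edge 1-4 (w=2); MST = {0-5(w=1) 1-4(w=2)}
step 3: add edge 2-3 (w=3); MST = {0-5(w=1) 1-4(w=2) 2-3(w=3)}
step 4: add edge 3-5 (w=7); MST = {0-5(w=1) 1-4(w=2) 2-3(w=3) 3-5(w=7)}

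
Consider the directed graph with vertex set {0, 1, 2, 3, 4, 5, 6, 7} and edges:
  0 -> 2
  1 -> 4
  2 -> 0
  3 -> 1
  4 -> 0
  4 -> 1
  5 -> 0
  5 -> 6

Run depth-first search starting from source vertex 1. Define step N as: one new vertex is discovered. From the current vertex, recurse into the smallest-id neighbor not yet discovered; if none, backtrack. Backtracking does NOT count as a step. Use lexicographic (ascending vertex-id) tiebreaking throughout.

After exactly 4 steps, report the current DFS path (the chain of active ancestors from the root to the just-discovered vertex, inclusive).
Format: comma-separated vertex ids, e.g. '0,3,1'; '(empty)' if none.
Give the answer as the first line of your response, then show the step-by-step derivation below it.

1,4,0,2

step 1: discover 1; path=1; order=1
step 2: discover 4; path=1>4; order=1,4
step 3: discover 0; path=1>4>0; order=1,4,0
step 4: discover 2; path=1>4>0>2; order=1,4,0,2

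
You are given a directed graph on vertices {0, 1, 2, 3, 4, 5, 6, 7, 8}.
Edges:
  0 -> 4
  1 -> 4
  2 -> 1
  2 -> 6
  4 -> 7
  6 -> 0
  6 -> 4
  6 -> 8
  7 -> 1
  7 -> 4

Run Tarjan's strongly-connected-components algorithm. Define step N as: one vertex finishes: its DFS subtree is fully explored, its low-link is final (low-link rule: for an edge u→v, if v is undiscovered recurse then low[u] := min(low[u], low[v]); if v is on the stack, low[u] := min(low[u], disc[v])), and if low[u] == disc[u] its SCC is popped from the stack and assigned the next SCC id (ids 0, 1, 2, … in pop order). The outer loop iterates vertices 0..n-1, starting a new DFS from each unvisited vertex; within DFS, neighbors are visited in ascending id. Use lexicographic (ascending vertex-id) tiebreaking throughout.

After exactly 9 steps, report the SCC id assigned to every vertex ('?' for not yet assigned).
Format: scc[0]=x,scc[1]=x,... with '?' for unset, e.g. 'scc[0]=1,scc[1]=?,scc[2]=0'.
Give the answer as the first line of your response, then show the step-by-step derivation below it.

scc[0]=1,scc[1]=0,scc[2]=4,scc[3]=5,scc[4]=0,scc[5]=6,scc[6]=3,scc[7]=0,scc[8]=2

step 1: low=(low[0]=0,low[1]=1,low[2]=?,low[3]=?,low[4]=1,low[5]=?,low[6]=?,low[7]=2,low[8]=?); scc=(scc[0]=?,scc[1]=?,scc[2]=?,scc[3]=?,scc[4]=?,scc[5]=?,scc[6]=?,scc[7]=?,scc[8]=?)
step 2: low=(low[0]=0,low[1]=1,low[2]=?,low[3]=?,low[4]=1,low[5]=?,low[6]=?,low[7]=1,low[8]=?); scc=(scc[0]=?,scc[1]=?,scc[2]=?,scc[3]=?,scc[4]=?,scc[5]=?,scc[6]=?,scc[7]=?,scc[8]=?)
step 3: low=(low[0]=0,low[1]=1,low[2]=?,low[3]=?,low[4]=1,low[5]=?,low[6]=?,low[7]=1,low[8]=?); scc=(scc[0]=?,scc[1]=0,scc[2]=?,scc[3]=?,scc[4]=0,scc[5]=?,scc[6]=?,scc[7]=0,scc[8]=?)
step 4: low=(low[0]=0,low[1]=1,low[2]=?,low[3]=?,low[4]=1,low[5]=?,low[6]=?,low[7]=1,low[8]=?); scc=(scc[0]=1,scc[1]=0,scc[2]=?,scc[3]=?,scc[4]=0,scc[5]=?,scc[6]=?,scc[7]=0,scc[8]=?)
step 5: low=(low[0]=0,low[1]=1,low[2]=4,low[3]=?,low[4]=1,low[5]=?,low[6]=5,low[7]=1,low[8]=6); scc=(scc[0]=1,scc[1]=0,scc[2]=?,scc[3]=?,scc[4]=0,scc[5]=?,scc[6]=?,scc[7]=0,scc[8]=2)
step 6: low=(low[0]=0,low[1]=1,low[2]=4,low[3]=?,low[4]=1,low[5]=?,low[6]=5,low[7]=1,low[8]=6); scc=(scc[0]=1,scc[1]=0,scc[2]=?,scc[3]=?,scc[4]=0,scc[5]=?,scc[6]=3,scc[7]=0,scc[8]=2)
step 7: low=(low[0]=0,low[1]=1,low[2]=4,low[3]=?,low[4]=1,low[5]=?,low[6]=5,low[7]=1,low[8]=6); scc=(scc[0]=1,scc[1]=0,scc[2]=4,scc[3]=?,scc[4]=0,scc[5]=?,scc[6]=3,scc[7]=0,scc[8]=2)
step 8: low=(low[0]=0,low[1]=1,low[2]=4,low[3]=7,low[4]=1,low[5]=?,low[6]=5,low[7]=1,low[8]=6); scc=(scc[0]=1,scc[1]=0,scc[2]=4,scc[3]=5,scc[4]=0,scc[5]=?,scc[6]=3,scc[7]=0,scc[8]=2)
step 9: low=(low[0]=0,low[1]=1,low[2]=4,low[3]=7,low[4]=1,low[5]=8,low[6]=5,low[7]=1,low[8]=6); scc=(scc[0]=1,scc[1]=0,scc[2]=4,scc[3]=5,scc[4]=0,scc[5]=6,scc[6]=3,scc[7]=0,scc[8]=2)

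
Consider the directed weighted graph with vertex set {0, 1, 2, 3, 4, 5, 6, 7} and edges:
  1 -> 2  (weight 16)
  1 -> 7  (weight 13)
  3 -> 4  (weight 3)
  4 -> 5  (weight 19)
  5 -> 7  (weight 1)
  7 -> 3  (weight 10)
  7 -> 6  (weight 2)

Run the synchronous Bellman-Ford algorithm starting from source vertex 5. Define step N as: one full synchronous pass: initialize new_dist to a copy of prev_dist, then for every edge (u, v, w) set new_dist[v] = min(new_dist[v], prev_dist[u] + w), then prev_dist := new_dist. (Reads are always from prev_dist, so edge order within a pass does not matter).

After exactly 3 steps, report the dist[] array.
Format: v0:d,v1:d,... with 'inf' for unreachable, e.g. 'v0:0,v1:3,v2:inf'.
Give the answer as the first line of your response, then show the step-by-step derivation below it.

v0:inf,v1:inf,v2:inf,v3:11,v4:14,v5:0,v6:3,v7:1

step 1: dist = v0:inf,v1:inf,v2:inf,v3:inf,v4:inf,v5:0,v6:inf,v7:1
step 2: dist = v0:inf,v1:inf,v2:inf,v3:11,v4:inf,v5:0,v6:3,v7:1
step 3: dist = v0:inf,v1:inf,v2:inf,v3:11,v4:14,v5:0,v6:3,v7:1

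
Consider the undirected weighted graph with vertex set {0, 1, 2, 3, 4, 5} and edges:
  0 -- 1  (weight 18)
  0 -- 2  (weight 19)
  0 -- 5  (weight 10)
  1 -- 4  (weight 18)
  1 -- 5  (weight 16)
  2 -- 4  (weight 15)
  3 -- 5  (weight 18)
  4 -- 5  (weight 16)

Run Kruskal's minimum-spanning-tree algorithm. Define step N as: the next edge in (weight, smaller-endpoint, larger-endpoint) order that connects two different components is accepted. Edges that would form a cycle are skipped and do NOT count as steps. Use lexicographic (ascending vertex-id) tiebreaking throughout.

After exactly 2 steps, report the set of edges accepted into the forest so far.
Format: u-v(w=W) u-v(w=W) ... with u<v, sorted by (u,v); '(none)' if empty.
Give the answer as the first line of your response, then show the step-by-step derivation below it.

0-5(w=10) 2-4(w=15)

step 1: add edge 0-5 (w=10); MST = {0-5(w=10)}
step 2: add edge 2-4 (w=15); MST = {0-5(w=10) 2-4(w=15)}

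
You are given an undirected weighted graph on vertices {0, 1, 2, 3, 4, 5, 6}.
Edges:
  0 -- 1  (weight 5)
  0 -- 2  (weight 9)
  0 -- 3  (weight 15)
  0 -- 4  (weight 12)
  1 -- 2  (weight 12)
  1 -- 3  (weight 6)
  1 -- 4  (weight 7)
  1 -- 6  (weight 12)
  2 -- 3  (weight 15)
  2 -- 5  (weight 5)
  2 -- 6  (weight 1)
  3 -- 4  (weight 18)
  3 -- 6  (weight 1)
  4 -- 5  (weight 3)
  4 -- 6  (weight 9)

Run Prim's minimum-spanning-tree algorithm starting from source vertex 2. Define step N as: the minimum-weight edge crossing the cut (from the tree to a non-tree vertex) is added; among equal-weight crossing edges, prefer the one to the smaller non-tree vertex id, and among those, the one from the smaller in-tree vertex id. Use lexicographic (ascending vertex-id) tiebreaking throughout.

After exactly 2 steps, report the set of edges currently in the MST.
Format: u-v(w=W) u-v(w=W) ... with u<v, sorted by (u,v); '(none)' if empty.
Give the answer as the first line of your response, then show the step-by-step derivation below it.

2-6(w=1) 3-6(w=1)

step 1: add edge 2-6 (w=1); MST = {2-6(w=1)}
step 2: add edge 3-6 (w=1); MST = {2-6(w=1) 3-6(w=1)}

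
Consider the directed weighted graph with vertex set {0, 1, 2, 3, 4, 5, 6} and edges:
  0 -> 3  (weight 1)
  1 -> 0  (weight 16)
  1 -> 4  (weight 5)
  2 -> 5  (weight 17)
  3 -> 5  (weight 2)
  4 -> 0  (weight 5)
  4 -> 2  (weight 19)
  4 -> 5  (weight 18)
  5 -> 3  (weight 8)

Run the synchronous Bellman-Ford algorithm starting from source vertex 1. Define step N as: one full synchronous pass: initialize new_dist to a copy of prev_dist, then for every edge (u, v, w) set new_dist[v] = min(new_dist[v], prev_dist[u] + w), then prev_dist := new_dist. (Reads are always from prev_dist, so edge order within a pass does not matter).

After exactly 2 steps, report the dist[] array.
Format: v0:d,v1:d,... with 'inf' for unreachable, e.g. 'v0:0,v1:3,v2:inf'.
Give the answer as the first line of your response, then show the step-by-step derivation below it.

v0:10,v1:0,v2:24,v3:17,v4:5,v5:23,v6:inf

step 1: dist = v0:16,v1:0,v2:inf,v3:inf,v4:5,v5:inf,v6:inf
step 2: dist = v0:10,v1:0,v2:24,v3:17,v4:5,v5:23,v6:inf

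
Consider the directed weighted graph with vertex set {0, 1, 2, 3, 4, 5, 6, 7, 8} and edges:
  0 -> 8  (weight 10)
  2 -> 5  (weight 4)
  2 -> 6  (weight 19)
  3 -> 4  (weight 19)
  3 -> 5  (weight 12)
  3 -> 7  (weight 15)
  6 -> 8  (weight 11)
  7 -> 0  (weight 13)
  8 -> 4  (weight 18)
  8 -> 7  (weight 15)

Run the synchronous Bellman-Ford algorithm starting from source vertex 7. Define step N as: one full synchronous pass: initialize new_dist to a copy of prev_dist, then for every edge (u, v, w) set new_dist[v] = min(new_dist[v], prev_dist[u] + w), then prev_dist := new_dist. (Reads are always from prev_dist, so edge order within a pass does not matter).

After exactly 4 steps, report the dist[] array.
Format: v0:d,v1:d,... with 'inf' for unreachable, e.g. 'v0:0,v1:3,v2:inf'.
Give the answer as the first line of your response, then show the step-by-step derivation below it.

v0:13,v1:inf,v2:inf,v3:inf,v4:41,v5:inf,v6:inf,v7:0,v8:23

step 1: dist = v0:13,v1:inf,v2:inf,v3:inf,v4:inf,v5:inf,v6:inf,v7:0,v8:inf
step 2: dist = v0:13,v1:inf,v2:inf,v3:inf,v4:inf,v5:inf,v6:inf,v7:0,v8:23
step 3: dist = v0:13,v1:inf,v2:inf,v3:inf,v4:41,v5:inf,v6:inf,v7:0,v8:23
step 4: dist = v0:13,v1:inf,v2:inf,v3:inf,v4:41,v5:inf,v6:inf,v7:0,v8:23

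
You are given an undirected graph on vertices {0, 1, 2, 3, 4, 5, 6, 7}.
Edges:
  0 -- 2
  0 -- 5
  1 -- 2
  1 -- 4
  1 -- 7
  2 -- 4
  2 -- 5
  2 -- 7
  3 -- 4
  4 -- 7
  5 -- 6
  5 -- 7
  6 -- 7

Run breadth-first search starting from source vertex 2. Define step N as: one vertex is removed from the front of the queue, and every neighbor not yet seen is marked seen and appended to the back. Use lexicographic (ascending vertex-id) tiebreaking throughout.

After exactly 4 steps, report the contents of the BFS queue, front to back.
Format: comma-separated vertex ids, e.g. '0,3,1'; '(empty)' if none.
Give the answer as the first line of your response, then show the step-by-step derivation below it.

5,7,3

step 1: dequeue 2; queue=[0,1,4,5,7]; order=2
step 2: dequeue 0; queue=[1,4,5,7]; order=2,0
step 3: dequeue 1; queue=[4,5,7]; order=2,0,1
step 4: dequeue 4; queue=[5,7,3]; order=2,0,1,4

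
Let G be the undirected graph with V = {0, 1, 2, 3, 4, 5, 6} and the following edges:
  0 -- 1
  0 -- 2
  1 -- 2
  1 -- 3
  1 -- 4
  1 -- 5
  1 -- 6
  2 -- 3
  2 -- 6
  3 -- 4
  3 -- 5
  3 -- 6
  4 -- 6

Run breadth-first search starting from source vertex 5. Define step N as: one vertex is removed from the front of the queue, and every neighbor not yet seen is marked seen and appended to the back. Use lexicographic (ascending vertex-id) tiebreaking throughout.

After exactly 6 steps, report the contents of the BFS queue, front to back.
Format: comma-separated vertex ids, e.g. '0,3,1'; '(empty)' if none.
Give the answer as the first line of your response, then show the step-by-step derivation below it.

6

step 1: dequeue 5; queue=[1,3]; order=5
step 2: dequeue 1; queue=[3,0,2,4,6]; order=5,1
step 3: dequeue 3; queue=[0,2,4,6]; order=5,1,3
step 4: dequeue 0; queue=[2,4,6]; order=5,1,3,0
step 5: dequeue 2; queue=[4,6]; order=5,1,3,0,2
step 6: dequeue 4; queue=[6]; order=5,1,3,0,2,4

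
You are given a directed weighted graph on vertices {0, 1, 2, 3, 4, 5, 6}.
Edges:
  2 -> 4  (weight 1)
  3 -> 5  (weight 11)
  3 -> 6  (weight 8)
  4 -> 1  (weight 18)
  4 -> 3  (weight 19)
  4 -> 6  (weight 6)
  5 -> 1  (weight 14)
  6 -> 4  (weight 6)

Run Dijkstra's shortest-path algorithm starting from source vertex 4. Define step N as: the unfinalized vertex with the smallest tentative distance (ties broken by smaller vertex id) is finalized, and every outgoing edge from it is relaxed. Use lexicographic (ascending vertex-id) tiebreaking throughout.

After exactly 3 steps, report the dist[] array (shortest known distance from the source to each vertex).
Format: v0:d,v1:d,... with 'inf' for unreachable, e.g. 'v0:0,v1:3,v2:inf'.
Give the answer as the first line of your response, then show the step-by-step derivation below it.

v0:inf,v1:18,v2:inf,v3:19,v4:0,v5:inf,v6:6

step 1: dist = v0:inf,v1:18,v2:inf,v3:19,v4:0,v5:inf,v6:6
step 2: dist = v0:inf,v1:18,v2:inf,v3:19,v4:0,v5:inf,v6:6
step 3: dist = v0:inf,v1:18,v2:inf,v3:19,v4:0,v5:inf,v6:6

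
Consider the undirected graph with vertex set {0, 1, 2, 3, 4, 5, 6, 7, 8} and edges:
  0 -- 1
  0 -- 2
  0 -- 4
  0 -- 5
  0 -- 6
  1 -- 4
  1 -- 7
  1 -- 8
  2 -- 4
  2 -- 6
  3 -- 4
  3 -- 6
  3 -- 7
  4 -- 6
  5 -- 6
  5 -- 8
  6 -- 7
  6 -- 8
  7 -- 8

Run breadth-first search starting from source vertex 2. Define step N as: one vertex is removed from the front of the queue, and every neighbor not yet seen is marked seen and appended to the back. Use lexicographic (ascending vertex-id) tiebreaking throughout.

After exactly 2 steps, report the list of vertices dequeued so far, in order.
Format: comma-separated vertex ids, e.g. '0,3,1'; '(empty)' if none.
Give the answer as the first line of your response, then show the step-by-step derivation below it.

2,0

step 1: dequeue 2; queue=[0,4,6]; order=2
step 2: dequeue 0; queue=[4,6,1,5]; order=2,0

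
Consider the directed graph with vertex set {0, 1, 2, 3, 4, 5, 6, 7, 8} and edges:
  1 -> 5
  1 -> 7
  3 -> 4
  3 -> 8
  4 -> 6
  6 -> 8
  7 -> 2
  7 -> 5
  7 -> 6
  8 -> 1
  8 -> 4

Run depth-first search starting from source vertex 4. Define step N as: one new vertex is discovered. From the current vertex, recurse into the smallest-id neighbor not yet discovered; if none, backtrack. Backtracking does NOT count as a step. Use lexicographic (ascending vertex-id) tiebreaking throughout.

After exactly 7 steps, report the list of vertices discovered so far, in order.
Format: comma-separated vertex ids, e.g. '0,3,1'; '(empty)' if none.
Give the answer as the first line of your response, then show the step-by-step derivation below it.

4,6,8,1,5,7,2

step 1: discover 4; path=4; order=4
step 2: discover 6; path=4>6; order=4,6
step 3: discover 8; path=4>6>8; order=4,6,8
step 4: discover 1; path=4>6>8>1; order=4,6,8,1
step 5: discover 5; path=4>6>8>1>5; order=4,6,8,1,5
step 6: discover 7; path=4>6>8>1>7; order=4,6,8,1,5,7
step 7: discover 2; path=4>6>8>1>7>2; order=4,6,8,1,5,7,2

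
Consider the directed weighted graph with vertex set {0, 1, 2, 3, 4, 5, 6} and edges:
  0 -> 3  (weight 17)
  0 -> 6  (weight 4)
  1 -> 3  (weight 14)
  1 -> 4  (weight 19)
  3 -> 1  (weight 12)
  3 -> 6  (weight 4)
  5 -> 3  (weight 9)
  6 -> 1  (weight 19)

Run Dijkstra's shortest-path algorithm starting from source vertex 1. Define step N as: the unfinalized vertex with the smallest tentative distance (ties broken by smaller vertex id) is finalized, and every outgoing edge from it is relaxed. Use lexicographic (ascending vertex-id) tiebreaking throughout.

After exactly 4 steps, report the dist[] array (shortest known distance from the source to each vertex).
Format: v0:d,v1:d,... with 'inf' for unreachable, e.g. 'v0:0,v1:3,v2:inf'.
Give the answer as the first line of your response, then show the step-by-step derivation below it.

v0:inf,v1:0,v2:inf,v3:14,v4:19,v5:inf,v6:18

step 1: dist = v0:inf,v1:0,v2:inf,v3:14,v4:19,v5:inf,v6:inf
step 2: dist = v0:inf,v1:0,v2:inf,v3:14,v4:19,v5:inf,v6:18
step 3: dist = v0:inf,v1:0,v2:inf,v3:14,v4:19,v5:inf,v6:18
step 4: dist = v0:inf,v1:0,v2:inf,v3:14,v4:19,v5:inf,v6:18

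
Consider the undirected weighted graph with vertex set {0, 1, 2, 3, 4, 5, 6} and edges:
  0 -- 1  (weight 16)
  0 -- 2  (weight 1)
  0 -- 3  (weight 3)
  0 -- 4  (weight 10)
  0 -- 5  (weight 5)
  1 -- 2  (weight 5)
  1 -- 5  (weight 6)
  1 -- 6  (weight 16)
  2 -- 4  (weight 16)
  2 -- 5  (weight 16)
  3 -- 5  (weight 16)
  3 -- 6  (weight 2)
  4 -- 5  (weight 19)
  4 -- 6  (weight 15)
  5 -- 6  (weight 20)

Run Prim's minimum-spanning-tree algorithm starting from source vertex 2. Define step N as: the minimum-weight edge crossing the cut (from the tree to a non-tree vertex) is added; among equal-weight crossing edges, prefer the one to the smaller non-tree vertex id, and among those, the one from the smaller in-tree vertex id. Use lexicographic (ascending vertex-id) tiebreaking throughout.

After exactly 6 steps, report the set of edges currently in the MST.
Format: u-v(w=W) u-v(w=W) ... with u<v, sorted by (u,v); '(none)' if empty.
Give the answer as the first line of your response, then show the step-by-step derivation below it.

0-2(w=1) 0-3(w=3) 0-4(w=10) 0-5(w=5) 1-2(w=5) 3-6(w=2)

step 1: add edge 0-2 (w=1); MST = {0-2(w=1)}
step 2: add edge 0-3 (w=3); MST = {0-2(w=1) 0-3(w=3)}
step 3: add edge 3-6 (w=2); MST = {0-2(w=1) 0-3(w=3) 3-6(w=2)}
step 4: add edge 1-2 (w=5); MST = {0-2(w=1) 0-3(w=3) 1-2(w=5) 3-6(w=2)}
step 5: add edge 0-5 (w=5); MST = {0-2(w=1) 0-3(w=3) 0-5(w=5) 1-2(w=5) 3-6(w=2)}
step 6: add edge 0-4 (w=10); MST = {0-2(w=1) 0-3(w=3) 0-4(w=10) 0-5(w=5) 1-2(w=5) 3-6(w=2)}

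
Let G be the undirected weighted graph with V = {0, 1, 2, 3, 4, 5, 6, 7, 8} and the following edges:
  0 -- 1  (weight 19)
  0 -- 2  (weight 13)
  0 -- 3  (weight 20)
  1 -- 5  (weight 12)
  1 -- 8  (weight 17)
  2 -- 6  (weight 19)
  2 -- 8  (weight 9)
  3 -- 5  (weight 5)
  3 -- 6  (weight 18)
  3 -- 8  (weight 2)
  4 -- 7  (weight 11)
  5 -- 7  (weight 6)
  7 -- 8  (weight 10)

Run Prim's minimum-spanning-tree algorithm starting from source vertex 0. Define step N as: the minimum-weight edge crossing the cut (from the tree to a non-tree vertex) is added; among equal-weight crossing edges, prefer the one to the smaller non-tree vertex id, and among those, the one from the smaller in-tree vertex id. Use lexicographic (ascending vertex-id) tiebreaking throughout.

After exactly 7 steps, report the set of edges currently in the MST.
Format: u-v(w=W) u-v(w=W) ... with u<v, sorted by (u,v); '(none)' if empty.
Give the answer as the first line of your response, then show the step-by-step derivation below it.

0-2(w=13) 1-5(w=12) 2-8(w=9) 3-5(w=5) 3-8(w=2) 4-7(w=11) 5-7(w=6)

step 1: add edge 0-2 (w=13); MST = {0-2(w=13)}
step 2: add edge 2-8 (w=9); MST = {0-2(w=13) 2-8(w=9)}
step 3: add edge 3-8 (w=2); MST = {0-2(w=13) 2-8(w=9) 3-8(w=2)}
step 4: add edge 3-5 (w=5); MST = {0-2(w=13) 2-8(w=9) 3-5(w=5) 3-8(w=2)}
step 5: add edge 5-7 (w=6); MST = {0-2(w=13) 2-8(w=9) 3-5(w=5) 3-8(w=2) 5-7(w=6)}
step 6: add edge 4-7 (w=11); MST = {0-2(w=13) 2-8(w=9) 3-5(w=5) 3-8(w=2) 4-7(w=11) 5-7(w=6)}
step 7: add edge 1-5 (w=12); MST = {0-2(w=13) 1-5(w=12) 2-8(w=9) 3-5(w=5) 3-8(w=2) 4-7(w=11) 5-7(w=6)}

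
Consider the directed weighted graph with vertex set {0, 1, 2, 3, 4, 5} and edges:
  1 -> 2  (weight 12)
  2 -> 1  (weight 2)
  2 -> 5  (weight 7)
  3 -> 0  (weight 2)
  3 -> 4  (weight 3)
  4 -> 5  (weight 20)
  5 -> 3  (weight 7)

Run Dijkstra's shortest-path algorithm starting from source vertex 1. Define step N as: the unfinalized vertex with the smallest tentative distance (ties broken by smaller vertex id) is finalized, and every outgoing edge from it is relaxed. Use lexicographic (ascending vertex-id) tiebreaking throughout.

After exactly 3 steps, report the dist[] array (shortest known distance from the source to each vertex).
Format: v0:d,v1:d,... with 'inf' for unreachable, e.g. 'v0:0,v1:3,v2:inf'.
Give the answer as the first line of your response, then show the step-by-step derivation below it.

v0:inf,v1:0,v2:12,v3:26,v4:inf,v5:19

step 1: dist = v0:inf,v1:0,v2:12,v3:inf,v4:inf,v5:inf
step 2: dist = v0:inf,v1:0,v2:12,v3:inf,v4:inf,v5:19
step 3: dist = v0:inf,v1:0,v2:12,v3:26,v4:inf,v5:19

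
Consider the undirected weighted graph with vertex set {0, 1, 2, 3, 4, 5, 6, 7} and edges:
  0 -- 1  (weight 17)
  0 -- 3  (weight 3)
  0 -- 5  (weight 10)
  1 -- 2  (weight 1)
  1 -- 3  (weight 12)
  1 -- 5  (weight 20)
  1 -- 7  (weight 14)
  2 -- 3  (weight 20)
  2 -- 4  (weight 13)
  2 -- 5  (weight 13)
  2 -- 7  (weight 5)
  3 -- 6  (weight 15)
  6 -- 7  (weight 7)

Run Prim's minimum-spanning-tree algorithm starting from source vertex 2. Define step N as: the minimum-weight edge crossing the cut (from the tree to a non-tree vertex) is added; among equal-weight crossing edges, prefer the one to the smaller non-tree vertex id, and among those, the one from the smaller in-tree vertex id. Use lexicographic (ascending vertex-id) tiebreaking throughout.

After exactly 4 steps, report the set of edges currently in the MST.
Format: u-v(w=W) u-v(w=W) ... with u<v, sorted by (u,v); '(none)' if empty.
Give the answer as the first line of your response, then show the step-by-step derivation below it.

1-2(w=1) 1-3(w=12) 2-7(w=5) 6-7(w=7)

step 1: add edge 1-2 (w=1); MST = {1-2(w=1)}
step 2: add edge 2-7 (w=5); MST = {1-2(w=1) 2-7(w=5)}
step 3: add edge 6-7 (w=7); MST = {1-2(w=1) 2-7(w=5) 6-7(w=7)}
step 4: add edge 1-3 (w=12); MST = {1-2(w=1) 1-3(w=12) 2-7(w=5) 6-7(w=7)}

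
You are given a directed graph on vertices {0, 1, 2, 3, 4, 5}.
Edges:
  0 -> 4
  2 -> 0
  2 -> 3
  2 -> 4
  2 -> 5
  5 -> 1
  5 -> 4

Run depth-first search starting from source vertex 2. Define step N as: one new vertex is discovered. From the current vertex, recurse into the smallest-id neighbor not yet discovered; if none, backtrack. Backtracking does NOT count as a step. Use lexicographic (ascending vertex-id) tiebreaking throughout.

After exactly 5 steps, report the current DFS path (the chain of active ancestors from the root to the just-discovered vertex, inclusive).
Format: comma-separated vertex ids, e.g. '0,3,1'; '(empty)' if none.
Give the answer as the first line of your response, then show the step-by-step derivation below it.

2,5

step 1: discover 2; path=2; order=2
step 2: discover 0; path=2>0; order=2,0
step 3: discover 4; path=2>0>4; order=2,0,4
step 4: discover 3; path=2>3; order=2,0,4,3
step 5: discover 5; path=2>5; order=2,0,4,3,5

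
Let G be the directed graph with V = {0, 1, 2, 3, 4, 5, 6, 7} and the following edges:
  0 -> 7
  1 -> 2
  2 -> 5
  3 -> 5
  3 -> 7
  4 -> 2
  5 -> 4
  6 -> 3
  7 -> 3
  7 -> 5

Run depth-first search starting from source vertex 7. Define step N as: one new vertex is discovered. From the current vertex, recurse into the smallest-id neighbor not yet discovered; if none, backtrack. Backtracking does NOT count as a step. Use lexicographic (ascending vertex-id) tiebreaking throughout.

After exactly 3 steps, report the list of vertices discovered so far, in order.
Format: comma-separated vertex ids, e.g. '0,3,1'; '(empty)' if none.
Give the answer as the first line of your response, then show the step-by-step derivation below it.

7,3,5

step 1: discover 7; path=7; order=7
step 2: discover 3; path=7>3; order=7,3
step 3: discover 5; path=7>3>5; order=7,3,5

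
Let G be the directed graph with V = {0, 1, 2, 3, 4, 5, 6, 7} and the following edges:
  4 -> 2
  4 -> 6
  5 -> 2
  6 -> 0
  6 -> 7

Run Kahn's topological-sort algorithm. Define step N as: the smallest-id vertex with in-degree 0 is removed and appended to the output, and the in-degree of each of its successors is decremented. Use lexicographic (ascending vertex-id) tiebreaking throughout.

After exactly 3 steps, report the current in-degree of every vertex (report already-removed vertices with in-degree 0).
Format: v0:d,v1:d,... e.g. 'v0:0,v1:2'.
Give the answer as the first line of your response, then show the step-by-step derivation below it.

v0:1,v1:0,v2:1,v3:0,v4:0,v5:0,v6:0,v7:1

step 1: output 1; order=[1]; indeg=(1,0,2,0,0,0,1,1)
step 2: output 3; order=[1,3]; indeg=(1,0,2,0,0,0,1,1)
step 3: output 4; order=[1,3,4]; indeg=(1,0,1,0,0,0,0,1)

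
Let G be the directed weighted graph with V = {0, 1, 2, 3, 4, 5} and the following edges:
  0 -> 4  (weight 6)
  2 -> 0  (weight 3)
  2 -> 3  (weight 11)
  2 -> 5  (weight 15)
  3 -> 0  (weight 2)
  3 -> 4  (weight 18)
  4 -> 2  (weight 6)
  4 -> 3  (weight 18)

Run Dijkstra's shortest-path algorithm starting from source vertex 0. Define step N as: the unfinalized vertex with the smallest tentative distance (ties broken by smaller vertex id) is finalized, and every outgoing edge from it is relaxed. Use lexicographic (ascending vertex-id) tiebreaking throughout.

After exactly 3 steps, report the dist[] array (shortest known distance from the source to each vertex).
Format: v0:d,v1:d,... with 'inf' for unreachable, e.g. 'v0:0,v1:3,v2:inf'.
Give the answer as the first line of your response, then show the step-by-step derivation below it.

v0:0,v1:inf,v2:12,v3:23,v4:6,v5:27

step 1: dist = v0:0,v1:inf,v2:inf,v3:inf,v4:6,v5:inf
step 2: dist = v0:0,v1:inf,v2:12,v3:24,v4:6,v5:inf
step 3: dist = v0:0,v1:inf,v2:12,v3:23,v4:6,v5:27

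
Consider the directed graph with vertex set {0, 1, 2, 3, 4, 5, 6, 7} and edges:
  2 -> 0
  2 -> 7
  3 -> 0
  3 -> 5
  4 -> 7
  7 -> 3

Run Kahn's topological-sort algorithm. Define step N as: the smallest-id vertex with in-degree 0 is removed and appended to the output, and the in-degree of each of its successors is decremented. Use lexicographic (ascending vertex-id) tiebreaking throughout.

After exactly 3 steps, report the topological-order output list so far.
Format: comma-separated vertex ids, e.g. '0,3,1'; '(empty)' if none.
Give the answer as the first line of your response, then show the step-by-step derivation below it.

1,2,4

step 1: output 1; order=[1]; indeg=(2,0,0,1,0,1,0,2)
step 2: output 2; order=[1,2]; indeg=(1,0,0,1,0,1,0,1)
step 3: output 4; order=[1,2,4]; indeg=(1,0,0,1,0,1,0,0)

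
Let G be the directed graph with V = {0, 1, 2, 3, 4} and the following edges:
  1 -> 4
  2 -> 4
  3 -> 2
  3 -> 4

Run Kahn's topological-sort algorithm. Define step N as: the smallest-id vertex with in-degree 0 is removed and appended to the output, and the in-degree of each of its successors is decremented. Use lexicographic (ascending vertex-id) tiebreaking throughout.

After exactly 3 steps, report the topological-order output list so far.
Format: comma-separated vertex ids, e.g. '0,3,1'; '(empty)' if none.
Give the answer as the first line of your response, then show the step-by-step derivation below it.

0,1,3

step 1: output 0; order=[0]; indeg=(0,0,1,0,3)
step 2: output 1; order=[0,1]; indeg=(0,0,1,0,2)
step 3: output 3; order=[0,1,3]; indeg=(0,0,0,0,1)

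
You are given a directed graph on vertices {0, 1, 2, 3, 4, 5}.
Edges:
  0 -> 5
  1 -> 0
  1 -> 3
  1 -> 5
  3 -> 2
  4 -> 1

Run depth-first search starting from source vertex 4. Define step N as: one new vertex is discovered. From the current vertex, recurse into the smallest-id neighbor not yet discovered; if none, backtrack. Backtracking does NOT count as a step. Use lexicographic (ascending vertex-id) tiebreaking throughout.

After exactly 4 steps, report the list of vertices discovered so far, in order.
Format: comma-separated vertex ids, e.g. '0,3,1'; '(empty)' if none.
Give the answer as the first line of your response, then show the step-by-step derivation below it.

4,1,0,5

step 1: discover 4; path=4; order=4
step 2: discover 1; path=4>1; order=4,1
step 3: discover 0; path=4>1>0; order=4,1,0
step 4: discover 5; path=4>1>0>5; order=4,1,0,5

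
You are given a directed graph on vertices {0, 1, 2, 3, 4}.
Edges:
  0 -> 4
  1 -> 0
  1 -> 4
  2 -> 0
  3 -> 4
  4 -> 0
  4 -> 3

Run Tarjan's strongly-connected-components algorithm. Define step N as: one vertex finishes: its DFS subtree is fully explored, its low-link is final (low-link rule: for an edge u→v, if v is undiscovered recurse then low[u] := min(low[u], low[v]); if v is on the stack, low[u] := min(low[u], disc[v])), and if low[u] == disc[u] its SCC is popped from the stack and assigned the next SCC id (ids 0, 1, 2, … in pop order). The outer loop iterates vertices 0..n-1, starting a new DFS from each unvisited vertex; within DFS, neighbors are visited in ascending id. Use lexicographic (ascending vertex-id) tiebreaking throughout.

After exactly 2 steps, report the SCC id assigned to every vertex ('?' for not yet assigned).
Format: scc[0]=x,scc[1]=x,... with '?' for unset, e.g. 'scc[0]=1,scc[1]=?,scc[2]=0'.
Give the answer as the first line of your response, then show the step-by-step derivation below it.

scc[0]=?,scc[1]=?,scc[2]=?,scc[3]=?,scc[4]=?

step 1: low=(low[0]=0,low[1]=?,low[2]=?,low[3]=1,low[4]=0); scc=(scc[0]=?,scc[1]=?,scc[2]=?,scc[3]=?,scc[4]=?)
step 2: low=(low[0]=0,low[1]=?,low[2]=?,low[3]=1,low[4]=0); scc=(scc[0]=?,scc[1]=?,scc[2]=?,scc[3]=?,scc[4]=?)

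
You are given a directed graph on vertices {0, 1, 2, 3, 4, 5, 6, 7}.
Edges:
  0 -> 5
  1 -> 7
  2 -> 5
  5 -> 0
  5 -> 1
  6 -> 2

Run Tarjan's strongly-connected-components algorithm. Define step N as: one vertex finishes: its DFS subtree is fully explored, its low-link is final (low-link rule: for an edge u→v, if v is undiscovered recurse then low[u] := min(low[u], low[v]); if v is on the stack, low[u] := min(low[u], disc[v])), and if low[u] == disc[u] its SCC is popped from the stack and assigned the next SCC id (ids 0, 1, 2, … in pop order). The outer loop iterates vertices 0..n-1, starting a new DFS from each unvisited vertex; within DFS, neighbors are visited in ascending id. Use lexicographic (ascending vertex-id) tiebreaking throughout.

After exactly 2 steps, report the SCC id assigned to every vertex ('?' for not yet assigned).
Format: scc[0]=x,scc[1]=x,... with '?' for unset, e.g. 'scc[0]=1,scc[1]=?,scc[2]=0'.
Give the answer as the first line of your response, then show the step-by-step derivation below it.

scc[0]=?,scc[1]=1,scc[2]=?,scc[3]=?,scc[4]=?,scc[5]=?,scc[6]=?,scc[7]=0

step 1: low=(low[0]=0,low[1]=2,low[2]=?,low[3]=?,low[4]=?,low[5]=0,low[6]=?,low[7]=3); scc=(scc[0]=?,scc[1]=?,scc[2]=?,scc[3]=?,scc[4]=?,scc[5]=?,scc[6]=?,scc[7]=0)
step 2: low=(low[0]=0,low[1]=2,low[2]=?,low[3]=?,low[4]=?,low[5]=0,low[6]=?,low[7]=3); scc=(scc[0]=?,scc[1]=1,scc[2]=?,scc[3]=?,scc[4]=?,scc[5]=?,scc[6]=?,scc[7]=0)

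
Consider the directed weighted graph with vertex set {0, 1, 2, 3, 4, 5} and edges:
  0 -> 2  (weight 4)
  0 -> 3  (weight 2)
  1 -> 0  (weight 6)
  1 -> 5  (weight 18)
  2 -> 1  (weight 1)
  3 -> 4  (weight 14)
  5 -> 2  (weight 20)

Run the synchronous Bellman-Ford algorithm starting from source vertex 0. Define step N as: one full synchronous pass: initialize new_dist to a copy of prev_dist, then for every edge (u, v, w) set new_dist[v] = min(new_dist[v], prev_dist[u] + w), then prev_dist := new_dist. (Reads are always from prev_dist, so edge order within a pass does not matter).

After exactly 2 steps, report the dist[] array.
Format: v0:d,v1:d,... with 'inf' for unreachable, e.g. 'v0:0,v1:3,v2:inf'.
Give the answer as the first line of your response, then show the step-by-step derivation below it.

v0:0,v1:5,v2:4,v3:2,v4:16,v5:inf

step 1: dist = v0:0,v1:inf,v2:4,v3:2,v4:inf,v5:inf
step 2: dist = v0:0,v1:5,v2:4,v3:2,v4:16,v5:inf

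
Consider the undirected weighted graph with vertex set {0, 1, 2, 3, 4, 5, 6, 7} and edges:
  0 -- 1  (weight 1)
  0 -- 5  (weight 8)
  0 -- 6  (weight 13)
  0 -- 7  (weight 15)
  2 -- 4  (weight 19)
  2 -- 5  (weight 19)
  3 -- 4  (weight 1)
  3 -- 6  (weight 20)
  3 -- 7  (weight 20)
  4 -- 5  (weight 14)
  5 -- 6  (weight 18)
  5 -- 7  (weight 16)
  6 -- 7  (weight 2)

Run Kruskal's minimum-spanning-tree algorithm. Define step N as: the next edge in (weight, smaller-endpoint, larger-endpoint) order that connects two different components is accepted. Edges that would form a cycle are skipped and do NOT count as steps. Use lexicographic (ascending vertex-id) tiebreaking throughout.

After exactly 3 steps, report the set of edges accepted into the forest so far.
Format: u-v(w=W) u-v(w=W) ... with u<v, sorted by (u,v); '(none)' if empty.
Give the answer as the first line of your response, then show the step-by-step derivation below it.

0-1(w=1) 3-4(w=1) 6-7(w=2)

step 1: add edge 0-1 (w=1); MST = {0-1(w=1)}
step 2: add edge 3-4 (w=1); MST = {0-1(w=1) 3-4(w=1)}
step 3: add edge 6-7 (w=2); MST = {0-1(w=1) 3-4(w=1) 6-7(w=2)}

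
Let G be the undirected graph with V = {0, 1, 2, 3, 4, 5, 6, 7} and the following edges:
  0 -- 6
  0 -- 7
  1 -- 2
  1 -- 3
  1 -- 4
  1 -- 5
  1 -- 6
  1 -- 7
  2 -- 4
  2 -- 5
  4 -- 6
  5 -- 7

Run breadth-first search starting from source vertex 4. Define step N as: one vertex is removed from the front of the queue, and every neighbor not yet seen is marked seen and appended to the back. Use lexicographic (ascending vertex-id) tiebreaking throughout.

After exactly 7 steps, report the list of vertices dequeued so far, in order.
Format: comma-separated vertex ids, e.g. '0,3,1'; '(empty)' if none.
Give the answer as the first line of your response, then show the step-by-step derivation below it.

4,1,2,6,3,5,7

step 1: dequeue 4; queue=[1,2,6]; order=4
step 2: dequeue 1; queue=[2,6,3,5,7]; order=4,1
step 3: dequeue 2; queue=[6,3,5,7]; order=4,1,2
step 4: dequeue 6; queue=[3,5,7,0]; order=4,1,2,6
step 5: dequeue 3; queue=[5,7,0]; order=4,1,2,6,3
step 6: dequeue 5; queue=[7,0]; order=4,1,2,6,3,5
step 7: dequeue 7; queue=[0]; order=4,1,2,6,3,5,7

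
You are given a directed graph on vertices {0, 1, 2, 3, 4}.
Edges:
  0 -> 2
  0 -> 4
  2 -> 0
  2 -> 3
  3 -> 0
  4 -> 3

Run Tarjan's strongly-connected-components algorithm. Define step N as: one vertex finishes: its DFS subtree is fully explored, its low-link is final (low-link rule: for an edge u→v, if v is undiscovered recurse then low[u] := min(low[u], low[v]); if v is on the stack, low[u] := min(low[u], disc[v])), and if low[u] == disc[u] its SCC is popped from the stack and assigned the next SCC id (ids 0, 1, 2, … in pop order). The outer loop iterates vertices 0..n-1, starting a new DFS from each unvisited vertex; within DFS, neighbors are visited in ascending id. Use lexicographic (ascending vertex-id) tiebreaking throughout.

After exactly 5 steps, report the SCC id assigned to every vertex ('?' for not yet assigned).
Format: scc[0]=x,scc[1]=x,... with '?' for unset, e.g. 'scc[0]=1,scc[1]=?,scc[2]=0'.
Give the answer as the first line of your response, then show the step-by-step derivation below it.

scc[0]=0,scc[1]=1,scc[2]=0,scc[3]=0,scc[4]=0

step 1: low=(low[0]=0,low[1]=?,low[2]=0,low[3]=0,low[4]=?); scc=(scc[0]=?,scc[1]=?,scc[2]=?,scc[3]=?,scc[4]=?)
step 2: low=(low[0]=0,low[1]=?,low[2]=0,low[3]=0,low[4]=?); scc=(scc[0]=?,scc[1]=?,scc[2]=?,scc[3]=?,scc[4]=?)
step 3: low=(low[0]=0,low[1]=?,low[2]=0,low[3]=0,low[4]=2); scc=(scc[0]=?,scc[1]=?,scc[2]=?,scc[3]=?,scc[4]=?)
step 4: low=(low[0]=0,low[1]=?,low[2]=0,low[3]=0,low[4]=2); scc=(scc[0]=0,scc[1]=?,scc[2]=0,scc[3]=0,scc[4]=0)
step 5: low=(low[0]=0,low[1]=4,low[2]=0,low[3]=0,low[4]=2); scc=(scc[0]=0,scc[1]=1,scc[2]=0,scc[3]=0,scc[4]=0)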